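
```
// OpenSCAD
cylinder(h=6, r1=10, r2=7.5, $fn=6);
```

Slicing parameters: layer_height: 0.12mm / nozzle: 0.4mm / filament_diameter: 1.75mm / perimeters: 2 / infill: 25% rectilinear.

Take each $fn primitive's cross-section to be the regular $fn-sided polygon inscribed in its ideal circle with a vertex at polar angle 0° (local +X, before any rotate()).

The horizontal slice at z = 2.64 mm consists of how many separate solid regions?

At z = 2.64 mm: the cone contributes a regular 6-gon of circumradius 8.900 (interpolated between r1=10 and r2=7.5 at t=0.440). The result has 1 disconnected region.

1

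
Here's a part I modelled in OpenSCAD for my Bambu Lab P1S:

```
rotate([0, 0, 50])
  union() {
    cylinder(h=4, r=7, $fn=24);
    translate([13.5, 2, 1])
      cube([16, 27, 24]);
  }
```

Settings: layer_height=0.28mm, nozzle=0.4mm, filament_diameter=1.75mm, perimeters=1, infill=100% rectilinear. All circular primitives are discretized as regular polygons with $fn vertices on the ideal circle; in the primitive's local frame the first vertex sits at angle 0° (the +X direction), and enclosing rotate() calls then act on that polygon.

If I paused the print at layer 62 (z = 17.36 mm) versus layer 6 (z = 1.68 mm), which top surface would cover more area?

layer 6 (z = 1.68 mm)

Layer 62 (z = 17.36): the cylinder is absent (z outside [0, 4]); the 16×27 cube at (13.5, 2) contributes its full rectangle (area 432.00 mm²); Taking the union: only the 16×27 cube at (13.5, 2) is present, so the union is just that shape — area = 432.00 mm²; (rotated 50° about Z; rotation is an isometry so areas/perimeters/island counts are preserved). So its area = 432.00 mm². Layer 6 (z = 1.68): the r=7 cylinder contributes a regular 24-gon of circumradius 7 (area = (24/2)·7.000²·sin(360°/24) = 152.19 mm²); the cube at (13.5, 2) is present — its section is the full 16×27 rectangle (area 432.00 mm²); Combining (union): the 2 present regions are separate (no shared area or edge), so areas and boundary lengths simply add and each stays a separate island — area = 584.19 mm²; (rotated 50° about Z; rotation is an isometry so areas/perimeters/island counts are preserved). So its area = 584.19 mm². Layer 6 is larger (584.19 vs 432.00 mm²).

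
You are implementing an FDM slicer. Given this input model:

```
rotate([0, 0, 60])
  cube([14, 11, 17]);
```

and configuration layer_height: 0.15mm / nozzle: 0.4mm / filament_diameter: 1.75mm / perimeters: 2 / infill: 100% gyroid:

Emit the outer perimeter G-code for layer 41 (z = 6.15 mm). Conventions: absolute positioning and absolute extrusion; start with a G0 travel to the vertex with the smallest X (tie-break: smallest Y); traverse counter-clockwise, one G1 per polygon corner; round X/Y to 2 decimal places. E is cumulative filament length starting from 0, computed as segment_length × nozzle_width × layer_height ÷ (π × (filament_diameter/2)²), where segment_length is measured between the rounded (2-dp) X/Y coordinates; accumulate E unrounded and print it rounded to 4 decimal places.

At z = 6.15 mm: the cube (footprint 14×11) is included at this height; (rotated 60° about Z; rotation is an isometry so areas/perimeters/island counts are preserved). The outline is a single polygon with 4 vertices. Extrusion per mm of travel: 0.4 × 0.15 / (π × 0.875²) = 0.024945. Accumulating E over each segment gives final E = 1.2472.

G0 X-9.53 Y5.50 Z6.15
G1 X0.00 Y0.00 E0.2745
G1 X7.00 Y12.12 E0.6236
G1 X-2.53 Y17.62 E0.8981
G1 X-9.53 Y5.50 E1.2472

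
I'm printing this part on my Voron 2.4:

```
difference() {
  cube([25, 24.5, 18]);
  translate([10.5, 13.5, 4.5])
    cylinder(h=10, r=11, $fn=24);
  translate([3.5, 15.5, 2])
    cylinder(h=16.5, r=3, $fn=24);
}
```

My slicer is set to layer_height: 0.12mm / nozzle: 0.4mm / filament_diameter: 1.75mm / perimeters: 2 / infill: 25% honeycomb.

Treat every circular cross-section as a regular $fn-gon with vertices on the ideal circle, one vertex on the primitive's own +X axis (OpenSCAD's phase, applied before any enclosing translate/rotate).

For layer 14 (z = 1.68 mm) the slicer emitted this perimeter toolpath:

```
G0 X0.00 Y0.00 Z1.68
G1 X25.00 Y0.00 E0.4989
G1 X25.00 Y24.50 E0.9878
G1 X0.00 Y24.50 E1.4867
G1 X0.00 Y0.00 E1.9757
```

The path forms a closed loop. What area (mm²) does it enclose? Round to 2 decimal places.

Apply the shoelace formula to the sequence of (X, Y) vertices; enclosed area = 612.50 mm².

612.50 mm²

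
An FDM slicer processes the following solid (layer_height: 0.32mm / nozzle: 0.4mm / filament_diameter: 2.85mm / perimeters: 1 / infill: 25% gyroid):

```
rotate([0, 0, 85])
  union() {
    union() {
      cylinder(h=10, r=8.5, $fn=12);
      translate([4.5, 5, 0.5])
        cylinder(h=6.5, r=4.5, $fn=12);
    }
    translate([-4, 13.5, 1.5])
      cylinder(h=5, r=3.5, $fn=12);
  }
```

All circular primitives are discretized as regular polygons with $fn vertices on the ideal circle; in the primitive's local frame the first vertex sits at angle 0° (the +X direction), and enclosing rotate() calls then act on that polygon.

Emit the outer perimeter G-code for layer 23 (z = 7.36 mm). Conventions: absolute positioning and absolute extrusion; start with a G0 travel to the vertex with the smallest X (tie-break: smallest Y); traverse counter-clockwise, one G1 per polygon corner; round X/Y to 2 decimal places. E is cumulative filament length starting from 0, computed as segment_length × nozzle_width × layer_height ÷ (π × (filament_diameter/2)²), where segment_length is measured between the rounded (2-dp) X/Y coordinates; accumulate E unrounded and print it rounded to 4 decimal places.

At z = 7.36 mm: the cylinder: section is a regular 12-gon, circumradius r=8.5; the cylinder at (4.5, 5) is absent (z outside [0.5, 7]); Merging all regions: only the r=8.5 cylinder is present, so the union is just that shape — 1 connected region; the cylinder at (-4, 13.5) does not reach this height (z outside [1.5, 6.5]); Taking the union: only the result so far is present, so the union is just that shape — 1 connected region; (rotated 85° about Z; rotation is an isometry so areas/perimeters/island counts are preserved). The outline is a single polygon with 12 vertices. Extrusion per mm of travel: 0.4 × 0.32 / (π × 1.425²) = 0.020065. Accumulating E over each segment gives final E = 1.0593.

G0 X-8.47 Y0.74 Z7.36
G1 X-7.70 Y-3.59 E0.0882
G1 X-4.88 Y-6.96 E0.1764
G1 X-0.74 Y-8.47 E0.2648
G1 X3.59 Y-7.70 E0.3531
G1 X6.96 Y-4.88 E0.4412
G1 X8.47 Y-0.74 E0.5297
G1 X7.70 Y3.59 E0.6179
G1 X4.88 Y6.96 E0.7061
G1 X0.74 Y8.47 E0.7945
G1 X-3.59 Y7.70 E0.8827
G1 X-6.96 Y4.88 E0.9709
G1 X-8.47 Y0.74 E1.0593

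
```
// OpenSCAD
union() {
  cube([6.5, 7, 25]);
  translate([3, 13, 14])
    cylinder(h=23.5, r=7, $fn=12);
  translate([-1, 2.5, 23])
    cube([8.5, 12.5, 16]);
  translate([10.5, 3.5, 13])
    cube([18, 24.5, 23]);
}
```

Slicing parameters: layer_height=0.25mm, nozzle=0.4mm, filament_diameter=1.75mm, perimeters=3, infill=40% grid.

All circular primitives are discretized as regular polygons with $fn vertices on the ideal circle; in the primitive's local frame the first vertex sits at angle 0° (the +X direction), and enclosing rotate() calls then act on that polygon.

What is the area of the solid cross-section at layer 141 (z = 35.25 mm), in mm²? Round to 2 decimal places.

At z = 35.25 mm: the cube is absent (z outside [0, 25]); the r=7 cylinder at (3, 13) gives a regular 12-gon of circumradius 7 (constant along its height) (area = (12/2)·7.000²·sin(360°/12) = 147.00 mm²); the 8.5×12.5 cube at (-1, 2.5) contributes its full rectangle (area 106.25 mm²); the cube at (10.5, 3.5) is present — its section is the full 18×24.5 rectangle (area 441.00 mm²); Merging all regions: the regions partially overlap — summed areas 694.25 mm² minus the doubly-counted overlap 71.19 mm² gives 623.06 mm² — area = 623.06 mm². Overall, the cross-section has 2 separate islands. Net area = 623.06 mm².

623.06 mm²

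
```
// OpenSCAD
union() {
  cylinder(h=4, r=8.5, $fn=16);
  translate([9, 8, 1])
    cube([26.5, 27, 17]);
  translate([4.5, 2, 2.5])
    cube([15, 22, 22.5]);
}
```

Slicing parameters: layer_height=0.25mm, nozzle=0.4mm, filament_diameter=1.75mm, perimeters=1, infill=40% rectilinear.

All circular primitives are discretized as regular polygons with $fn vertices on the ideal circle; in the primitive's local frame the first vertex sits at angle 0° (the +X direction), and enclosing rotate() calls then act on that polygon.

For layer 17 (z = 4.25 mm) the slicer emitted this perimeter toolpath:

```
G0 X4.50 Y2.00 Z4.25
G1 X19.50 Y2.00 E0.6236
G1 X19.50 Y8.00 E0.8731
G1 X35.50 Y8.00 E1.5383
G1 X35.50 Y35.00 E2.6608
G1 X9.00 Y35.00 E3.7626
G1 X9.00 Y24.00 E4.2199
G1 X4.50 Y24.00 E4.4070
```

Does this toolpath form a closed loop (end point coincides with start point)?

Start point (G0): (4.50, 2.00). End point (last G1): the path does not return to the start — open.

no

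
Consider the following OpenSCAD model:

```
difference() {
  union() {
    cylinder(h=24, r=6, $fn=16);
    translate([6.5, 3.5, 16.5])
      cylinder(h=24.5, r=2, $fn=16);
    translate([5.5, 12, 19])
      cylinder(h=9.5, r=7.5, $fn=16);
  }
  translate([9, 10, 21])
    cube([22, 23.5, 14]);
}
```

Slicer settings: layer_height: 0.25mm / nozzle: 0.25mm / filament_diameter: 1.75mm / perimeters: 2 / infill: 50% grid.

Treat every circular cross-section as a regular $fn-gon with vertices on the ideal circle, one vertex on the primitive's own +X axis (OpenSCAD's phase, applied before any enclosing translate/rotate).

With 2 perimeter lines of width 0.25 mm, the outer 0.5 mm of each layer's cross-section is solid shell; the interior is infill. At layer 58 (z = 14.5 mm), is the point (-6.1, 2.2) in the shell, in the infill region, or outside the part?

At z = 14.5 mm: the r=6 cylinder contributes a regular 16-gon of circumradius 6; the cylinder at (6.5, 3.5) is not intersected at this z (z outside [16.5, 41]); the cylinder at (5.5, 12) does not reach this height (z outside [19, 28.5]); Combining (union): only the r=6 cylinder is present, so the union is just that shape — 1 connected region; the cube at (9, 10) is absent (z outside [21, 35]); Subtracting the remaining from the first: none of the subtracted shapes is present at this height, so that combined region is unchanged — 1 connected region. Overall, the cross-section is a single solid region. The nearest boundary edge runs (-5.54, 2.30)→(-6.00, 0.00); distance from the point to it = 0.53 mm. The point is not inside any of the regions above, so it lies outside the cross-section (0.53 mm from the nearest boundary).

outside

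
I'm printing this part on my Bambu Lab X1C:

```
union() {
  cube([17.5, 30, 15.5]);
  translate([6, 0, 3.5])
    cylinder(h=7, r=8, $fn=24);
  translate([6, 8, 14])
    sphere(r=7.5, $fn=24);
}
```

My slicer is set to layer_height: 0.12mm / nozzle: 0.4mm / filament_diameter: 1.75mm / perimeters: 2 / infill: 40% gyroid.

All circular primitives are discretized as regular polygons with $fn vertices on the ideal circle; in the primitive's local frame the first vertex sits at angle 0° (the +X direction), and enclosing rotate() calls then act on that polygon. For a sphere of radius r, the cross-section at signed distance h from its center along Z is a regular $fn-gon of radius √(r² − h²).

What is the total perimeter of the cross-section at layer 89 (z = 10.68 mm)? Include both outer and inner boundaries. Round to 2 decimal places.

95.23 mm

At z = 10.68 mm: the cube is present — its section is the full 17.5×30 rectangle (perimeter 95.00 mm); the cylinder at (6, 0) is not intersected at this z (z outside [3.5, 10.5]); the r=7.5 sphere at (6, 8) slices to a regular 24-gon of circumradius 6.725 (√(r²−h²) with h=3.32 from center) (perimeter = 2·24·6.725·sin(180°/24) = 42.13 mm); Merging all regions: the regions partially overlap (shared area 137.75 mm²), so the edge portions inside another operand are dropped and the merged outline is re-measured after clipping — boundary = 95.23 mm. Overall, the cross-section is a single solid region. Total boundary length (outer) = 95.23 mm.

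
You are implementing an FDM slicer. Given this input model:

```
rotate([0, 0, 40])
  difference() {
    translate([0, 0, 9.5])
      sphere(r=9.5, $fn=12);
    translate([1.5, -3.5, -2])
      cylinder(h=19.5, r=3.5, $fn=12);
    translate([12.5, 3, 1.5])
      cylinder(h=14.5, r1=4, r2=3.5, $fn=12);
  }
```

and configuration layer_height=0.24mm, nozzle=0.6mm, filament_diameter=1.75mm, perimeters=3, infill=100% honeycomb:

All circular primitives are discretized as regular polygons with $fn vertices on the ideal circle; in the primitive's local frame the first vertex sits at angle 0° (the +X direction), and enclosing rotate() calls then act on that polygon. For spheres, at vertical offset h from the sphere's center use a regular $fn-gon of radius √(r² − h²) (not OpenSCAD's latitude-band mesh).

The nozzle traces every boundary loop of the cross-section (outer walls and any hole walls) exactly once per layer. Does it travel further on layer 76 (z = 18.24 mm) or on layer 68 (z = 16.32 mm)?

layer 68 (z = 16.32 mm)

Layer 76 (z = 18.24): the r=9.5 sphere slices to a regular 12-gon of circumradius 3.723 (√(r²−h²) with h=8.74 from center) (perimeter = 2·12·3.723·sin(180°/12) = 23.13 mm); the cylinder at (1.5, -3.5) is absent (z outside [-2, 17.5]); the cone at (12.5, 3) does not reach this height (z outside [1.5, 16]); After the difference (first − rest): none of the subtracted shapes is present at this height, so the r=9.5 sphere is unchanged — boundary = 23.13 mm; (rotated 40° about Z; rotation is an isometry so areas/perimeters/island counts are preserved). So its perimeter = 23.13 mm. Layer 68 (z = 16.32): the sphere: section is a regular 12-gon, circumradius = √(r²−h²) = √(9.5²−6.82²) = 6.613 (perimeter = 2·12·6.613·sin(180°/12) = 41.08 mm); the r=3.5 cylinder at (1.5, -3.5) gives a regular 12-gon of circumradius 3.5 (constant along its height) (perimeter = 2·12·3.500·sin(180°/12) = 21.74 mm); the cone at (12.5, 3) does not reach this height (z outside [1.5, 16]); Taking the first minus the rest: starting from the r=9.5 sphere, the r=3.5 cylinder at (1.5, -3.5) partially overlaps it — only the 33.73 mm² overlap (of its 36.75 mm²) is removed, clipping the outline — boundary = 51.11 mm; (rotated 40° about Z; rotation is an isometry so areas/perimeters/island counts are preserved). So its perimeter = 51.11 mm. Layer 68 is larger (51.11 vs 23.13 mm).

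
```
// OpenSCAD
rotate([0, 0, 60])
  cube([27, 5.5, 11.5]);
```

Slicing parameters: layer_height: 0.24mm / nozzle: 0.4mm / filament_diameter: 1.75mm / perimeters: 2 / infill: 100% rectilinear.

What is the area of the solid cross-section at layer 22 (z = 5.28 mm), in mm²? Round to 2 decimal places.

At z = 5.28 mm: the cube is present — its section is the full 27×5.5 rectangle (area 148.50 mm²); (rotated 60° about Z; rotation is an isometry so areas/perimeters/island counts are preserved). Overall, the cross-section is a single solid region. Net area = 148.50 mm².

148.50 mm²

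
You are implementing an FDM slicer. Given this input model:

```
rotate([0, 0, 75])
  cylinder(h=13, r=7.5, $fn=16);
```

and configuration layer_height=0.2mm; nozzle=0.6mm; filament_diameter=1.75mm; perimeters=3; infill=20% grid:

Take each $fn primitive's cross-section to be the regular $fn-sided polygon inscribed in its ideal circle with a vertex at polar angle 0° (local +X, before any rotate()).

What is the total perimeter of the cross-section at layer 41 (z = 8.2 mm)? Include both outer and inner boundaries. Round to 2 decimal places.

46.82 mm

At z = 8.2 mm: the r=7.5 cylinder gives a regular 16-gon of circumradius 7.5 (constant along its height) (perimeter = 2·16·7.500·sin(180°/16) = 46.82 mm); (rotated 75° about Z; rotation is an isometry so areas/perimeters/island counts are preserved). Overall, the cross-section is a single solid region. Total boundary length (outer) = 46.82 mm.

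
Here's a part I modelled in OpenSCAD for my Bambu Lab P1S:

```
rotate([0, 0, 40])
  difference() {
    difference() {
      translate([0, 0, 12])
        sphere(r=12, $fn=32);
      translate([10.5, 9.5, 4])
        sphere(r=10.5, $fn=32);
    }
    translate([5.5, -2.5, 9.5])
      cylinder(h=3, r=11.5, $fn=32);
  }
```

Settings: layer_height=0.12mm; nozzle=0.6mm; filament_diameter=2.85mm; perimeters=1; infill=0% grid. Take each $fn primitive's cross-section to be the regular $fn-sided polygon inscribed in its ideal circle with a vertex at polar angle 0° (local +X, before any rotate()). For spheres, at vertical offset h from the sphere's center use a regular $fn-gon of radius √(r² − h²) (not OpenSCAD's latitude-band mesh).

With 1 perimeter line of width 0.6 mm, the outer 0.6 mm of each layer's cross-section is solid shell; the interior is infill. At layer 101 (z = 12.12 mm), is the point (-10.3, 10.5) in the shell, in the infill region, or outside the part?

At z = 12.12 mm: the r=12 sphere slices to a regular 32-gon of circumradius 11.999 (√(r²−h²) with h=0.12 from center); the r=10.5 sphere at (10.5, 9.5) slices to a regular 32-gon of circumradius 6.657 (√(r²−h²) with h=8.12 from center); Subtracting the remaining from the first: starting from the r=12 sphere, the r=10.5 sphere at (10.5, 9.5) partially overlaps it — only the 34.47 mm² overlap (of its 138.33 mm²) is removed, clipping the outline — 1 connected region; the cylinder at (5.5, -2.5): section is a regular 32-gon, circumradius r=11.5; Subtracting the remaining from the first: starting from that combined region, the r=11.5 cylinder at (5.5, -2.5) partially overlaps it — only the 261.92 mm² overlap (of its 412.81 mm²) is removed, clipping the outline — 1 connected region; (rotated 40° about Z; rotation is an isometry so areas/perimeters/island counts are preserved). Overall, the cross-section is a single solid region. Undo the 40° rotation: the query point maps to (-1.141, 14.664) in the un-rotated model frame. The nearest boundary edge runs (-2.34, 11.77)→(0.00, 12.00); distance from the point to it = 2.76 mm. The point is not inside any of the regions above, so it lies outside the cross-section (2.76 mm from the nearest boundary).

outside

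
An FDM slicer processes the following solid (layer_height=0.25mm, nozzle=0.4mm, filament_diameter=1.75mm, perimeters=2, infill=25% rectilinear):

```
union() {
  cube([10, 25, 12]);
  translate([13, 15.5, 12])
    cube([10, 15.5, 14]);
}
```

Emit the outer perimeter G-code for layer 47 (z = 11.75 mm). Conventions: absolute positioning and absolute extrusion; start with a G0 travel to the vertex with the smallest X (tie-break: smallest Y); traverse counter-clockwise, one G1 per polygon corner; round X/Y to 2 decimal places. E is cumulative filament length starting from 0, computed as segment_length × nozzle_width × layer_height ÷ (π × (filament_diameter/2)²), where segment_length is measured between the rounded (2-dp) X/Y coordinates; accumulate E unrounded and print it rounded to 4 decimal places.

G0 X0.00 Y0.00 Z11.75
G1 X10.00 Y0.00 E0.4158
G1 X10.00 Y25.00 E1.4551
G1 X0.00 Y25.00 E1.8709
G1 X0.00 Y0.00 E2.9103

At z = 11.75 mm: the cube is present — its section is the full 10×25 rectangle; the cube at (13, 15.5) is absent (z outside [12, 26]); Combining (union): only the 10×25 cube is present, so the union is just that shape — 1 connected region. The outline is a single polygon with 4 vertices. Extrusion per mm of travel: 0.4 × 0.25 / (π × 0.875²) = 0.041575. Accumulating E over each segment gives final E = 2.9103.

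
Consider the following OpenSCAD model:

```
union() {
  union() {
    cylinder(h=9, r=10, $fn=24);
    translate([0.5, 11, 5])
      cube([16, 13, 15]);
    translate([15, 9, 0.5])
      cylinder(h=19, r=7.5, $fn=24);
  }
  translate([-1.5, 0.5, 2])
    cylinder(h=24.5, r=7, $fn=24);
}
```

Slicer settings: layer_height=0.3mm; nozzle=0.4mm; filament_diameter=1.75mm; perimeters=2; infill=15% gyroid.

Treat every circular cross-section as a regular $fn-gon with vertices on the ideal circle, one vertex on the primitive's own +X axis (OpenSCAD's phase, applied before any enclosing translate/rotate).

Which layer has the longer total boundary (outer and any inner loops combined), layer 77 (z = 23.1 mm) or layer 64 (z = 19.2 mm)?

layer 64 (z = 19.2 mm)

Layer 77 (z = 23.1): the cylinder is not intersected at this z (z outside [0, 9]); the cube at (0.5, 11) is absent (z outside [5, 20]); the cylinder at (15, 9) is not intersected at this z (z outside [0.5, 19.5]); Combining (union): nothing is present at this height; the cylinder at (-1.5, 0.5): section is a regular 24-gon, circumradius r=7 (perimeter = 2·24·7.000·sin(180°/24) = 43.86 mm); Merging all regions: only the r=7 cylinder at (-1.5, 0.5) is present, so the union is just that shape — boundary = 43.86 mm. So its perimeter = 43.86 mm. Layer 64 (z = 19.2): the cylinder is not intersected at this z (z outside [0, 9]); the 16×13 cube at (0.5, 11) contributes its full rectangle (perimeter 58.00 mm); the r=7.5 cylinder at (15, 9) contributes a regular 24-gon of circumradius 7.5 (perimeter = 2·24·7.500·sin(180°/24) = 46.99 mm); Taking the union: the regions partially overlap (shared area 37.04 mm²), so the edge portions inside another operand are dropped and the merged outline is re-measured after clipping — boundary = 79.73 mm; the cylinder at (-1.5, 0.5): section is a regular 24-gon, circumradius r=7 (perimeter = 2·24·7.000·sin(180°/24) = 43.86 mm); Merging all regions: the 2 present regions are separate (no shared area or edge), so areas and boundary lengths simply add and each stays a separate island — boundary = 123.58 mm. So its perimeter = 123.58 mm. Layer 64 is larger (123.58 vs 43.86 mm).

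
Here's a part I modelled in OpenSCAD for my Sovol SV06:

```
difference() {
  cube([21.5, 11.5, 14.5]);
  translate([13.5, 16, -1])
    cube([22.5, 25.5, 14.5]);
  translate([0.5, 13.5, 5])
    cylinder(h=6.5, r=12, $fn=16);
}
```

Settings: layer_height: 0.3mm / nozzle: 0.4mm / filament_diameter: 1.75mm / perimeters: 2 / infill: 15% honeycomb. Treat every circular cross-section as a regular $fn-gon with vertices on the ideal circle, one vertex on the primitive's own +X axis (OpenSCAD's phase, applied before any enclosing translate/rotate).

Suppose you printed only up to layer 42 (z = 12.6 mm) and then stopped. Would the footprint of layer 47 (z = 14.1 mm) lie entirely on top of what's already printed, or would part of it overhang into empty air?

entirely on top

Compare the two slices. At z = 12.6: the 21.5×11.5 cube contributes its full rectangle (area 247.25 mm²); the cube at (13.5, 16) is present — its section is the full 22.5×25.5 rectangle (area 573.75 mm²); the cylinder at (0.5, 13.5) does not reach this height (z outside [5, 11.5]); Taking the first minus the rest: starting from the 21.5×11.5 cube (247.25 mm²), the 22.5×25.5 cube at (13.5, 16) misses the remaining region (no effect) — area = 247.25 mm². At z = 14.1: the cube is present — its section is the full 21.5×11.5 rectangle (area 247.25 mm²); the cube at (13.5, 16) is absent (z outside [-1, 13.5]); the cylinder at (0.5, 13.5) does not reach this height (z outside [5, 11.5]); After the difference (first − rest): none of the subtracted shapes is present at this height, so the 21.5×11.5 cube is unchanged — area = 247.25 mm². Checking containment: the cross-section at z = 14.1 is a subset of the cross-section at z = 12.6.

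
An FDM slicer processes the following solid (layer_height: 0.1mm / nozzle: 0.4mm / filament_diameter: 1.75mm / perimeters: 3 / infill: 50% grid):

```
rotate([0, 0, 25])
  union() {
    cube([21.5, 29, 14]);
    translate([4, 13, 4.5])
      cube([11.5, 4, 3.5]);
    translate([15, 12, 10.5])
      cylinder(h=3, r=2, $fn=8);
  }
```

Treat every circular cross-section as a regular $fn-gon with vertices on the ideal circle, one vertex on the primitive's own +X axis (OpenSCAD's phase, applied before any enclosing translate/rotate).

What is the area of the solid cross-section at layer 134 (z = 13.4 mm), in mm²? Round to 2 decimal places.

623.50 mm²

At z = 13.4 mm: the cube (footprint 21.5×29) is included at this height (area 623.50 mm²); the cube at (4, 13) is not intersected at this z (z outside [4.5, 8]); the cylinder at (15, 12): section is a regular 8-gon, circumradius r=2 (area = (8/2)·2.000²·sin(360°/8) = 11.31 mm²); Taking the union: the r=2 cylinder at (15, 12) lies entirely inside the 21.5×29 cube, so the union is just the 21.5×29 cube — area = 623.50 mm²; (rotated 25° about Z; rotation is an isometry so areas/perimeters/island counts are preserved). Overall, the cross-section is a single solid region. Net area = 623.50 mm².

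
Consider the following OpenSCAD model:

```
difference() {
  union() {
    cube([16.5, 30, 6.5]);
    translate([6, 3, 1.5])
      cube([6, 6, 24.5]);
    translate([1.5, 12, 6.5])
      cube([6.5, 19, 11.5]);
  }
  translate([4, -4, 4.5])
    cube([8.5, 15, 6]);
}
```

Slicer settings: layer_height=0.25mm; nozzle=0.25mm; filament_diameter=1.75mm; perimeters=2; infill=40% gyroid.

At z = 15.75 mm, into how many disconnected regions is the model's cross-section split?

At z = 15.75 mm: the cube is absent (z outside [0, 6.5]); the cube at (6, 3) is present — its section is the full 6×6 rectangle; the cube at (1.5, 12) (footprint 6.5×19) is included at this height; Combining (union): the 2 present regions are separate (no shared area or edge), so areas and boundary lengths simply add and each stays a separate island — 2 connected regions; the cube at (4, -4) is not intersected at this z (z outside [4.5, 10.5]); Taking the first minus the rest: none of the subtracted shapes is present at this height, so the result so far is unchanged — 2 connected regions. The result has 2 disconnected regions.

2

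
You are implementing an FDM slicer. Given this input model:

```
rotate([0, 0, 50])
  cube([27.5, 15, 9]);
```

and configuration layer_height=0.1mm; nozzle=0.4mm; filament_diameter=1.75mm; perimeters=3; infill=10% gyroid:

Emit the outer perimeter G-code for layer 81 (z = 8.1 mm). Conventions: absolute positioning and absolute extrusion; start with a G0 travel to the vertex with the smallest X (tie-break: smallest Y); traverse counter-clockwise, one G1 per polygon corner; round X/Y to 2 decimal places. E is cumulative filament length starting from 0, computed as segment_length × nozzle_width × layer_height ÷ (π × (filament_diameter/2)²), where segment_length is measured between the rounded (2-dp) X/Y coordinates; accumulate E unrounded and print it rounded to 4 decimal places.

At z = 8.1 mm: the cube is present — its section is the full 27.5×15 rectangle; (whole slice rotated 50° about Z — lengths, areas and connectivity unchanged). The outline is a single polygon with 4 vertices. Extrusion per mm of travel: 0.4 × 0.1 / (π × 0.875²) = 0.016630. Accumulating E over each segment gives final E = 1.4137.

G0 X-11.49 Y9.64 Z8.10
G1 X0.00 Y0.00 E0.2494
G1 X17.68 Y21.07 E0.7068
G1 X6.19 Y30.71 E0.9563
G1 X-11.49 Y9.64 E1.4137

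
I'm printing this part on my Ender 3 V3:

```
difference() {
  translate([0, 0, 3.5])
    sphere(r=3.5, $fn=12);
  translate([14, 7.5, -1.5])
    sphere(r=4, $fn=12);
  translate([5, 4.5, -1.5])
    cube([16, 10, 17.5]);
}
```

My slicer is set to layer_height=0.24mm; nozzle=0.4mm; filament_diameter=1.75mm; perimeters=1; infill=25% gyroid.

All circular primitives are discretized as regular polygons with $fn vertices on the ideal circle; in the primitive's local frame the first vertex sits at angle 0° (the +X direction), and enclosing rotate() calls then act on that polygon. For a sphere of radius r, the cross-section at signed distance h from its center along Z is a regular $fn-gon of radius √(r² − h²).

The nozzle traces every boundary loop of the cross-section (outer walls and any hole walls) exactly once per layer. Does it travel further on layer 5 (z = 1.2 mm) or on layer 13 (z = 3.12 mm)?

layer 13 (z = 3.12 mm)

Layer 5 (z = 1.2): the r=3.5 sphere contributes a regular 12-gon of circumradius √(3.5²−2.3²) = 2.638 (perimeter = 2·12·2.638·sin(180°/12) = 16.39 mm); the r=4 sphere at (14, 7.5) contributes a regular 12-gon of circumradius √(4²−2.7²) = 2.951 (perimeter = 2·12·2.951·sin(180°/12) = 18.33 mm); the cube at (5, 4.5) (footprint 16×10) is included at this height (perimeter 52.00 mm); After the difference (first − rest): starting from the r=3.5 sphere, the r=4 sphere at (14, 7.5) misses the remaining region (no effect); the 16×10 cube at (5, 4.5) misses the remaining region (no effect) — boundary = 16.39 mm. So its perimeter = 16.39 mm. Layer 13 (z = 3.12): the sphere: section is a regular 12-gon, circumradius = √(r²−h²) = √(3.5²−0.38²) = 3.479 (perimeter = 2·12·3.479·sin(180°/12) = 21.61 mm); the sphere at (14, 7.5) does not reach this height (|z−center|=4.620 > r=4); the cube at (5, 4.5) is present — its section is the full 16×10 rectangle (perimeter 52.00 mm); After the difference (first − rest): starting from the r=3.5 sphere, the 16×10 cube at (5, 4.5) misses the remaining region (no effect) — boundary = 21.61 mm. So its perimeter = 21.61 mm. Layer 13 is larger (21.61 vs 16.39 mm).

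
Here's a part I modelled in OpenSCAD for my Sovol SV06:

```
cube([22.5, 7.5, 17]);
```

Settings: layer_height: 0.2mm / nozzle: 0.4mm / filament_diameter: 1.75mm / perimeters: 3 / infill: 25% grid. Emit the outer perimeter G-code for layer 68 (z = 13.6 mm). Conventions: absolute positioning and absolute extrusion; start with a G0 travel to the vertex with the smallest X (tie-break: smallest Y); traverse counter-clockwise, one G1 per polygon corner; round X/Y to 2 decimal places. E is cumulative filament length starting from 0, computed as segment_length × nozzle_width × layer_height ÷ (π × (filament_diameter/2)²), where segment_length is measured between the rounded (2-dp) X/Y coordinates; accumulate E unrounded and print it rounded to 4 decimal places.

At z = 13.6 mm: the cube is present — its section is the full 22.5×7.5 rectangle. The outline is a single polygon with 4 vertices. Extrusion per mm of travel: 0.4 × 0.2 / (π × 0.875²) = 0.033260. Accumulating E over each segment gives final E = 1.9956.

G0 X0.00 Y0.00 Z13.60
G1 X22.50 Y0.00 E0.7484
G1 X22.50 Y7.50 E0.9978
G1 X0.00 Y7.50 E1.7462
G1 X0.00 Y0.00 E1.9956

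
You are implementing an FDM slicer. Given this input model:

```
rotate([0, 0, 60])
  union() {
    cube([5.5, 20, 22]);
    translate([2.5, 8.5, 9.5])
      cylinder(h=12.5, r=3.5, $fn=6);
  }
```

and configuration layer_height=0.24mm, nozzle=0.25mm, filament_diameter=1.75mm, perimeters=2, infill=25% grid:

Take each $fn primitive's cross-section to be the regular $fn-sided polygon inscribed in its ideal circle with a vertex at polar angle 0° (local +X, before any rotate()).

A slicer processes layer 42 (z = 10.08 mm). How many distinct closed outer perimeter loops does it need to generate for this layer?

1

At z = 10.08 mm: the cube is present — its section is the full 5.5×20 rectangle; the cylinder at (2.5, 8.5): section is a regular 6-gon, circumradius r=3.5; Taking the union: the regions partially overlap (shared area 29.66 mm²), so overlapping operands fuse into one piece — 1 connected region; (rotated 60° about Z; rotation is an isometry so areas/perimeters/island counts are preserved). The result has 1 disconnected region.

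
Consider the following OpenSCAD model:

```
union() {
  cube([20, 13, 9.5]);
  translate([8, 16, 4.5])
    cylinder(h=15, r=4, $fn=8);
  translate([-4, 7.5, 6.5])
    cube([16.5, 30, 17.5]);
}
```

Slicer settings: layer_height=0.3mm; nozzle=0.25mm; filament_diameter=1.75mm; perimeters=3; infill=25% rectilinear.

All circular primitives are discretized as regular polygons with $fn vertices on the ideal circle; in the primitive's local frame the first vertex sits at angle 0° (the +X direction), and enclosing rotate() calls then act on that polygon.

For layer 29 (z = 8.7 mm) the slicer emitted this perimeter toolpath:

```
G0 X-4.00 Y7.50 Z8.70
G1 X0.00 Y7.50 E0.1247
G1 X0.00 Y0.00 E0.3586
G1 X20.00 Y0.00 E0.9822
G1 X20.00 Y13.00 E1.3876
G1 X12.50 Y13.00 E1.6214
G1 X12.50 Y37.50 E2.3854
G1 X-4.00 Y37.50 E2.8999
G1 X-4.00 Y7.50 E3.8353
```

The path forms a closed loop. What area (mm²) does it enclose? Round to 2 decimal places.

686.25 mm²

Apply the shoelace formula to the sequence of (X, Y) vertices; enclosed area = 686.25 mm².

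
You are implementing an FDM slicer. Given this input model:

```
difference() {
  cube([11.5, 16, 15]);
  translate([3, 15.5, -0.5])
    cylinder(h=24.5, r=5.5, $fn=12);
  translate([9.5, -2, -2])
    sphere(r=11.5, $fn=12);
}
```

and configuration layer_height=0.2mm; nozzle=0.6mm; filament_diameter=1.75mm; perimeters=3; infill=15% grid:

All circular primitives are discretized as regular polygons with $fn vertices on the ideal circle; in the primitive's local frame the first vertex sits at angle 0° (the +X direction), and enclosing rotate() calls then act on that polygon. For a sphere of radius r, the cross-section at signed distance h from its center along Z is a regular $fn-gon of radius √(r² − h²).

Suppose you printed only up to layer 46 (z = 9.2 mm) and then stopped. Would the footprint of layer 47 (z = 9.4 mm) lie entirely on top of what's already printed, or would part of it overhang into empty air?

part overhangs

Compare the two slices. At z = 9.2: the 11.5×16 cube contributes its full rectangle (area 184.00 mm²); the cylinder at (3, 15.5): section is a regular 12-gon, circumradius r=5.5 (area = (12/2)·5.500²·sin(360°/12) = 90.75 mm²); the sphere at (9.5, -2): section is a regular 12-gon, circumradius = √(r²−h²) = √(11.5²−11.2²) = 2.610 (area = (12/2)·2.610²·sin(360°/12) = 20.43 mm²); Subtracting the remaining from the first: starting from the 11.5×16 cube (184.00 mm²), the r=5.5 cylinder at (3, 15.5) partially overlaps it — only the 42.18 mm² overlap (of its 90.75 mm²) is removed, clipping the outline; the r=11.5 sphere at (9.5, -2) partially overlaps it — only the 1.20 mm² overlap (of its 20.43 mm²) is removed, clipping the outline — area = 140.62 mm². At z = 9.4: the cube is present — its section is the full 11.5×16 rectangle (area 184.00 mm²); the cylinder at (3, 15.5): section is a regular 12-gon, circumradius r=5.5 (area = (12/2)·5.500²·sin(360°/12) = 90.75 mm²); the r=11.5 sphere at (9.5, -2) slices to a regular 12-gon of circumradius 1.513 (√(r²−h²) with h=11.4 from center) (area = (12/2)·1.513²·sin(360°/12) = 6.87 mm²); Taking the first minus the rest: starting from the 11.5×16 cube (184.00 mm²), the r=5.5 cylinder at (3, 15.5) partially overlaps it — only the 42.18 mm² overlap (of its 90.75 mm²) is removed, clipping the outline; the r=11.5 sphere at (9.5, -2) misses the remaining region (no effect) — area = 141.82 mm². Checking containment: at z = 9.4 the cross-section extends beyond the z = 9.2 cross-section by about 1.20 mm².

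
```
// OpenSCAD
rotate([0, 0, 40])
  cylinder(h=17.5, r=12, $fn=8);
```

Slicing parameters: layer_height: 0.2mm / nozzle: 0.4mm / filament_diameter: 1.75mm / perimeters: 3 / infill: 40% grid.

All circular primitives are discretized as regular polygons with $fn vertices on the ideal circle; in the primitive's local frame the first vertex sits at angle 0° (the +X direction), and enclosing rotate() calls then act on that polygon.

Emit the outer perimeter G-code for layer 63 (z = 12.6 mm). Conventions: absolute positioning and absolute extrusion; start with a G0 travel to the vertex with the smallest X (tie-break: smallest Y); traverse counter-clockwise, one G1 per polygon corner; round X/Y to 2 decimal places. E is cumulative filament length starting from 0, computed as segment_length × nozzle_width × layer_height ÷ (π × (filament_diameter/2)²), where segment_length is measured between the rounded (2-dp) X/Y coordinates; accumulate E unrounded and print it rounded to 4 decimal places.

At z = 12.6 mm: the r=12 cylinder gives a regular 8-gon of circumradius 12 (constant along its height); (whole slice rotated 40° about Z — lengths, areas and connectivity unchanged). The outline is a single polygon with 8 vertices. Extrusion per mm of travel: 0.4 × 0.2 / (π × 0.875²) = 0.033260. Accumulating E over each segment gives final E = 2.4430.

G0 X-11.95 Y1.05 Z12.60
G1 X-9.19 Y-7.71 E0.3055
G1 X-1.05 Y-11.95 E0.6107
G1 X7.71 Y-9.19 E0.9162
G1 X11.95 Y-1.05 E1.2215
G1 X9.19 Y7.71 E1.5270
G1 X1.05 Y11.95 E1.8322
G1 X-7.71 Y9.19 E2.1377
G1 X-11.95 Y1.05 E2.4430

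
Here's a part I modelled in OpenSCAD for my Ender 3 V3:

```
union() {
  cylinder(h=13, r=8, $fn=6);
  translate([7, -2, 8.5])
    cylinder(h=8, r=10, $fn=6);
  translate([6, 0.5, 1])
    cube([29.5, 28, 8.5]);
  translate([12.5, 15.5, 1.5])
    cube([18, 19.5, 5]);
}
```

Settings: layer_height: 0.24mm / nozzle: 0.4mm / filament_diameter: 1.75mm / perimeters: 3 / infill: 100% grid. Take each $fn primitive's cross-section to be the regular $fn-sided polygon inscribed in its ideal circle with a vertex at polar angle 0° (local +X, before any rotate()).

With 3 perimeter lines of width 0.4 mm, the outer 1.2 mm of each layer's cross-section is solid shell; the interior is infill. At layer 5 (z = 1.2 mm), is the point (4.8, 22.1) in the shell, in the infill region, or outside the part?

outside

At z = 1.2 mm: the r=8 cylinder gives a regular 6-gon of circumradius 8 (constant along its height); the cylinder at (7, -2) is absent (z outside [8.5, 16.5]); the cube at (6, 0.5) is present — its section is the full 29.5×28 rectangle; the cube at (12.5, 15.5) does not reach this height (z outside [1.5, 6.5]); Taking the union: the regions partially overlap (shared area 2.54 mm²), so overlapping operands fuse into one piece — 1 connected region. Overall, the cross-section is a single solid region. The nearest boundary edge runs (6.00, 3.46)→(6.00, 28.50); distance from the point to it = 1.20 mm. The point is not inside any of the regions above, so it lies outside the cross-section (1.20 mm from the nearest boundary).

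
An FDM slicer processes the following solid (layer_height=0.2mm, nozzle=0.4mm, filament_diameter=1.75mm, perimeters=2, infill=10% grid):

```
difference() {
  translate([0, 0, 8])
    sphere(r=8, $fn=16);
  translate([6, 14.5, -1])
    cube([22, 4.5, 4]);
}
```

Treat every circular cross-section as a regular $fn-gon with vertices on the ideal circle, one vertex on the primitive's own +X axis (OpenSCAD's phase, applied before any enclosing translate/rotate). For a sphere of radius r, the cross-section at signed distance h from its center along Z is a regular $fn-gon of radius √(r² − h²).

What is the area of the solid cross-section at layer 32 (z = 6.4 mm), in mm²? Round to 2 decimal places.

At z = 6.4 mm: the r=8 sphere slices to a regular 16-gon of circumradius 7.838 (√(r²−h²) with h=1.6 from center) (area = (16/2)·7.838²·sin(360°/16) = 188.10 mm²); the cube at (6, 14.5) does not reach this height (z outside [-1, 3]); Taking the first minus the rest: none of the subtracted shapes is present at this height, so the r=8 sphere is unchanged — area = 188.10 mm². Overall, the cross-section is a single solid region. Net area = 188.10 mm².

188.10 mm²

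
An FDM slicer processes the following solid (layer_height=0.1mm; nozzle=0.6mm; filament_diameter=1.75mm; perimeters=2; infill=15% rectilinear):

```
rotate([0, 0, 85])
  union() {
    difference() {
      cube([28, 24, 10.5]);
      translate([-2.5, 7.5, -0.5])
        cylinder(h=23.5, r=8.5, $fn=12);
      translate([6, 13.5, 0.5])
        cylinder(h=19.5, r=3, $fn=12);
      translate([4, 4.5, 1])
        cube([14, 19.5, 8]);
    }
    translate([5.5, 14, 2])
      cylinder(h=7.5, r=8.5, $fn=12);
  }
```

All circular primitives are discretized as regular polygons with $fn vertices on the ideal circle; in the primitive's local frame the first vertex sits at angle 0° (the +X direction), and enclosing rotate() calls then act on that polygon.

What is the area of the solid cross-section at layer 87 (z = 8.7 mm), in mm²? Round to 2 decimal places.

531.30 mm²

At z = 8.7 mm: the cube is present — its section is the full 28×24 rectangle (area 672.00 mm²); the r=8.5 cylinder at (-2.5, 7.5) gives a regular 12-gon of circumradius 8.5 (constant along its height) (area = (12/2)·8.500²·sin(360°/12) = 216.75 mm²); the cylinder at (6, 13.5): section is a regular 12-gon, circumradius r=3 (area = (12/2)·3.000²·sin(360°/12) = 27.00 mm²); the cube at (4, 4.5) is present — its section is the full 14×19.5 rectangle (area 273.00 mm²); After the difference (first − rest): starting from the 28×24 cube (672.00 mm²), the r=8.5 cylinder at (-2.5, 7.5) partially overlaps it — only the 67.35 mm² overlap (of its 216.75 mm²) is removed, clipping the outline; the r=3 cylinder at (6, 13.5) partially overlaps it — only the 24.89 mm² overlap (of its 27.00 mm²) is removed, clipping the outline; the 14×19.5 cube at (4, 4.5) partially overlaps it — only the 238.63 mm² overlap (of its 273.00 mm²) is removed, clipping the outline — area = 341.13 mm²; the r=8.5 cylinder at (5.5, 14) contributes a regular 12-gon of circumradius 8.5 (area = (12/2)·8.500²·sin(360°/12) = 216.75 mm²); Taking the union: the regions partially overlap — summed areas 557.88 mm² minus the doubly-counted overlap 26.59 mm² gives 531.30 mm² — area = 531.30 mm²; (rotated 85° about Z; rotation is an isometry so areas/perimeters/island counts are preserved). Overall, the cross-section has 2 separate islands. Net area = 531.30 mm².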